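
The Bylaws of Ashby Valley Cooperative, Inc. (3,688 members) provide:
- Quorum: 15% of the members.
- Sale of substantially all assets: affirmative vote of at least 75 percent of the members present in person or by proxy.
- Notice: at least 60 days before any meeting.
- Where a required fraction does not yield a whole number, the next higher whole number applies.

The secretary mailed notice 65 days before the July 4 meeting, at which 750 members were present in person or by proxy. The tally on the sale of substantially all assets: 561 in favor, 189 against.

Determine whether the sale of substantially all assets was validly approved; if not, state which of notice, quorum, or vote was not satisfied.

Notice: 65 days given; 60 required. Satisfied.
Quorum: 15% of 3,688 = 553.20, rounded up to 554; 750 present. Satisfied.
Vote: requires three-fourths of those present (750); 3/4 of 750 = 562.50, rounded up to 563, so 563 needed; 561 in favor. Not satisfied.

Invalid — vote requirement not satisfied.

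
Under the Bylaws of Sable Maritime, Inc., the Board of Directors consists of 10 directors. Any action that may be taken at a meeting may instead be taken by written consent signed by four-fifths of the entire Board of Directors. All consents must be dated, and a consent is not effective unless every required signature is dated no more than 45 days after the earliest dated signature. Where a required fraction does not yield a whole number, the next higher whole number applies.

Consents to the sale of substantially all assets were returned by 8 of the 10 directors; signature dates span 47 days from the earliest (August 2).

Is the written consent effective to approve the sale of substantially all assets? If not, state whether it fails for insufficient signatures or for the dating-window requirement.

Signatures required: four-fifths of 10 — 4/5 of 10 = 8, so 8 needed; 8 signed. Sufficient.
Dating window: the latest signature is 47 days after the earliest; the limit is 45 days. Outside the window.

Not effective — dating-window requirement not satisfied.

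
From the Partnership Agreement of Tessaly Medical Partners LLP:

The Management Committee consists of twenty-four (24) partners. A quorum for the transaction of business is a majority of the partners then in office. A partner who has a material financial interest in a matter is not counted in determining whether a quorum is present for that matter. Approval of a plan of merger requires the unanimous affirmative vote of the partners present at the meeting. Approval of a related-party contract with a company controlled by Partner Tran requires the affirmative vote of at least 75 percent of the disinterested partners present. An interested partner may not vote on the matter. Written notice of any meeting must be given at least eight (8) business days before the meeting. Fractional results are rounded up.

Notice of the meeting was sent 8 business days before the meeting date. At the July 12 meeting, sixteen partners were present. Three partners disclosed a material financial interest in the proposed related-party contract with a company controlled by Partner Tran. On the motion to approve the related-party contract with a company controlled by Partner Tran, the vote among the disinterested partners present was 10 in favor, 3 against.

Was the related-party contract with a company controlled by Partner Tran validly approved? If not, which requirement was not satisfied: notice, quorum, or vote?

Valid — all requirements satisfied.

Notice: 8 business days given; 8 required (8 ≥ 8). Satisfied.
Quorum: 16 present, but the 3 interested partners do not count, leaving 13. Quorum is 13. Satisfied.
Vote: the related-party contract with a company controlled by Partner Tran requires three-fourths of the disinterested partners present (16 − 3 = 13). 3/4 of 13 = 9.75, rounded up to 10, so 10 affirmative votes are needed; 10 voted in favor. Satisfied.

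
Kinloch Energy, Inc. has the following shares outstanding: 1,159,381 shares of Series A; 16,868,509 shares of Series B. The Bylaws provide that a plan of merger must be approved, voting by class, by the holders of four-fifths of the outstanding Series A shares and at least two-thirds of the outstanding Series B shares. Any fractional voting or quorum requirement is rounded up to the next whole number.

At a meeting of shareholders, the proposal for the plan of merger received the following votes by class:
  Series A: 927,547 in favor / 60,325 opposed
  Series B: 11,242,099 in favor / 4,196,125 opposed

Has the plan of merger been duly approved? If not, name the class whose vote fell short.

Series A: 4/5 of 1159381 = 927504.80, rounded up to 927505; 927,505 required, 927,547 in favor — approved.
Series B: 2/3 of 16868509 = 11245672.67, rounded up to 11245673; 11,245,673 required, 11,242,099 in favor — not approved.

Not approved — the Series B shares did not give the required vote.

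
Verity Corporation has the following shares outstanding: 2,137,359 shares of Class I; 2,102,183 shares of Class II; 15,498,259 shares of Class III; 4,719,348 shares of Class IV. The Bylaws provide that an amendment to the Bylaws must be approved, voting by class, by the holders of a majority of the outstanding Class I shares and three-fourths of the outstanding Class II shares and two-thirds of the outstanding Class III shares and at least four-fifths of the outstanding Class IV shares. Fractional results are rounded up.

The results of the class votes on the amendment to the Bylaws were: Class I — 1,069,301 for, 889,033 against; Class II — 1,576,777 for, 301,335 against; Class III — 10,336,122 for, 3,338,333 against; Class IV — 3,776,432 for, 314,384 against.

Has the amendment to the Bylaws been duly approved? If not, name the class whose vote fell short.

Approved — every class gave the required vote.

Class I: a majority of 2137359 is 1068680; 1,068,680 required, 1,069,301 in favor — approved.
Class II: 3/4 of 2102183 = 1576637.25, rounded up to 1576638; 1,576,638 required, 1,576,777 in favor — approved.
Class III: 2/3 of 15498259 = 10332172.67, rounded up to 10332173; 10,332,173 required, 10,336,122 in favor — approved.
Class IV: 4/5 of 4719348 = 3775478.40, rounded up to 3775479; 3,775,479 required, 3,776,432 in favor — approved.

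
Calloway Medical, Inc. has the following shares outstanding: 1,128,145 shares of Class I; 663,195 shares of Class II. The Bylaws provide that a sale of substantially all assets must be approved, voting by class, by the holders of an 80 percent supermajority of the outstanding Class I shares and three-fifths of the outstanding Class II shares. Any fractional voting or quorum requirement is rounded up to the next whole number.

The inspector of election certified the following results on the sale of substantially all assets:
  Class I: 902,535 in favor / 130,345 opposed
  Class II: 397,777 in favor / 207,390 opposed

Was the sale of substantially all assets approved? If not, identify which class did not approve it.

Not approved — the Class II shares did not give the required vote.

Class I: 4/5 of 1128145 = 902516; 902,516 required, 902,535 in favor — approved.
Class II: 3/5 of 663195 = 397917; 397,917 required, 397,777 in favor — not approved.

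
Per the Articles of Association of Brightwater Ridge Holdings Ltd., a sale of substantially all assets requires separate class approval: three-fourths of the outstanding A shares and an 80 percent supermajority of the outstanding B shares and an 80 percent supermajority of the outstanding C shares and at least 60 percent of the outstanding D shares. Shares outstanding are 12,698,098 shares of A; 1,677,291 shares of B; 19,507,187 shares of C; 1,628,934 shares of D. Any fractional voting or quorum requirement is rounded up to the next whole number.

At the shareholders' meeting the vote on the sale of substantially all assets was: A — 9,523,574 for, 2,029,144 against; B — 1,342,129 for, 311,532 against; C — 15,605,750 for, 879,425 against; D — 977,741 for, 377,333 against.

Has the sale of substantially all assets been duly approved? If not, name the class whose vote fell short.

Approved — every class gave the required vote.

A: 3/4 of 12698098 = 9523573.50, rounded up to 9523574; 9,523,574 required, 9,523,574 in favor — approved.
B: 4/5 of 1677291 = 1341832.80, rounded up to 1341833; 1,341,833 required, 1,342,129 in favor — approved.
C: 4/5 of 19507187 = 15605749.60, rounded up to 15605750; 15,605,750 required, 15,605,750 in favor — approved.
D: 3/5 of 1628934 = 977360.40, rounded up to 977361; 977,361 required, 977,741 in favor — approved.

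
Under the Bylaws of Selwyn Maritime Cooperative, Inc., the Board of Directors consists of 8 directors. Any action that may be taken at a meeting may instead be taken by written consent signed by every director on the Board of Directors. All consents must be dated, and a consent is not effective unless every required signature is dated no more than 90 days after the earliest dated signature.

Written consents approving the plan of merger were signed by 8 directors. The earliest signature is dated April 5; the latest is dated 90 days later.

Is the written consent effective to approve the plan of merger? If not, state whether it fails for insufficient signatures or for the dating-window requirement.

Signatures required: all of 8 — unanimous means all 8, so 8 needed; 8 signed. Sufficient.
Dating window: the latest signature is 90 days after the earliest; the limit is 90 days. Within the window.

Effective — both the signature and dating-window requirements are satisfied.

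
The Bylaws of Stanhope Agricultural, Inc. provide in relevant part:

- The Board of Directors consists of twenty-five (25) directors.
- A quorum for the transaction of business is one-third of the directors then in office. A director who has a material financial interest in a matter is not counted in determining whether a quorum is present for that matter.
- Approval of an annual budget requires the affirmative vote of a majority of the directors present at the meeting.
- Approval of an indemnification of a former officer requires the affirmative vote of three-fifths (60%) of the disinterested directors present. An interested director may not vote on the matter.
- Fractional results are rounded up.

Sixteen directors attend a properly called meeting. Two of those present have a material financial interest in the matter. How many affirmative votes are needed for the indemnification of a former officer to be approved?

9

The indemnification of a former officer requires three-fifths of the disinterested directors present (16 − 2 = 14).
3/5 of 14 = 8.40, rounded up to 9.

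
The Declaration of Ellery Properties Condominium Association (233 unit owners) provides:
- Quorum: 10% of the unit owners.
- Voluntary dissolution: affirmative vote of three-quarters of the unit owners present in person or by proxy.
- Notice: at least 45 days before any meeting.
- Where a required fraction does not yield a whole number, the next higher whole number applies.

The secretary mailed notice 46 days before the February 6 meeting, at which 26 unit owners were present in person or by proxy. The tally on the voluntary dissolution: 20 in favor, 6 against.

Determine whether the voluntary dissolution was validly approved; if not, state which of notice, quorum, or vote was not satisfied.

Notice: 46 days given; 45 required. Satisfied.
Quorum: 10% of 233 = 23.30, rounded up to 24; 26 present. Satisfied.
Vote: requires three-fourths of those present (26); 3/4 of 26 = 19.50, rounded up to 20, so 20 needed; 20 in favor. Satisfied.

Valid — all requirements satisfied.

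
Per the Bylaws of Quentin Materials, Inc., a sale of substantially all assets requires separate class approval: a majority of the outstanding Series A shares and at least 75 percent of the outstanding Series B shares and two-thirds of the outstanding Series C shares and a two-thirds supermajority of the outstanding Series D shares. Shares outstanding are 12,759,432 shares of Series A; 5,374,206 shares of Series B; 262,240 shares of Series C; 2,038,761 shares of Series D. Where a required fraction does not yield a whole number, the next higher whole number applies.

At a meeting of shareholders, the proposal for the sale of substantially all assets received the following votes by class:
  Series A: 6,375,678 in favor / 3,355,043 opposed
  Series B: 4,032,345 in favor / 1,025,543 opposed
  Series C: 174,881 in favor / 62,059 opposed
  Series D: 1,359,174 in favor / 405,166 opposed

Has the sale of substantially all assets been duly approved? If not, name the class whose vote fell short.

Series A: a majority of 12759432 is 6379717; 6,379,717 required, 6,375,678 in favor — not approved.
Series B: 3/4 of 5374206 = 4030654.50, rounded up to 4030655; 4,030,655 required, 4,032,345 in favor — approved.
Series C: 2/3 of 262240 = 174826.67, rounded up to 174827; 174,827 required, 174,881 in favor — approved.
Series D: 2/3 of 2038761 = 1359174; 1,359,174 required, 1,359,174 in favor — approved.

Not approved — the Series A shares did not give the required vote.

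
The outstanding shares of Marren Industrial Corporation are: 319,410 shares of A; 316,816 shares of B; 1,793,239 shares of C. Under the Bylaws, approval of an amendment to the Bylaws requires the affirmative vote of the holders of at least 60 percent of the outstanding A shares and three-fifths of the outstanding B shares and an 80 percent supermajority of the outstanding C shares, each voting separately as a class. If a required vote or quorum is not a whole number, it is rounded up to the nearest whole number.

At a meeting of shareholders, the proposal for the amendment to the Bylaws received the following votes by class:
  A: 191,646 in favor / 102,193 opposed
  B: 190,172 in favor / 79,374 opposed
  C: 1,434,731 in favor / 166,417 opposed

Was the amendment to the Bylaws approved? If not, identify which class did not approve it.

Approved — every class gave the required vote.

A: 3/5 of 319410 = 191646; 191,646 required, 191,646 in favor — approved.
B: 3/5 of 316816 = 190089.60, rounded up to 190090; 190,090 required, 190,172 in favor — approved.
C: 4/5 of 1793239 = 1434591.20, rounded up to 1434592; 1,434,592 required, 1,434,731 in favor — approved.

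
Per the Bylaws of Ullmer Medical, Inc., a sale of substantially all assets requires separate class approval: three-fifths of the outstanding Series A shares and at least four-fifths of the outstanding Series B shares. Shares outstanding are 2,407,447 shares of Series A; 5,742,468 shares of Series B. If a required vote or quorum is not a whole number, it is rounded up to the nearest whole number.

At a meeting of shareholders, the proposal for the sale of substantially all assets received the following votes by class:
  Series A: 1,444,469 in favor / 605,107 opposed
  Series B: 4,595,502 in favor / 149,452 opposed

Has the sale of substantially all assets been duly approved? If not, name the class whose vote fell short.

Series A: 3/5 of 2407447 = 1444468.20, rounded up to 1444469; 1,444,469 required, 1,444,469 in favor — approved.
Series B: 4/5 of 5742468 = 4593974.40, rounded up to 4593975; 4,593,975 required, 4,595,502 in favor — approved.

Approved — every class gave the required vote.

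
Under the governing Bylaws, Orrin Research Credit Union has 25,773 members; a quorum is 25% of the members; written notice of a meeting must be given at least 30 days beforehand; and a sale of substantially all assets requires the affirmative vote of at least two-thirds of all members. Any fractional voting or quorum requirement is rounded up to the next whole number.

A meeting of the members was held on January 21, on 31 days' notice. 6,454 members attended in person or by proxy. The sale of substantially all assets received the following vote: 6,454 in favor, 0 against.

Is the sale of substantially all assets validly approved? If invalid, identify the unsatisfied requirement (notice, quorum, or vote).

Invalid — vote requirement not satisfied.

Notice: 31 days given; 30 required. Satisfied.
Quorum: 25% of 25,773 = 6,443.25, rounded up to 6,444; 6,454 present. Satisfied.
Vote: requires two-thirds of all members (25,773); 2/3 of 25773 = 17182, so 17,182 needed; 6,454 in favor. Not satisfied.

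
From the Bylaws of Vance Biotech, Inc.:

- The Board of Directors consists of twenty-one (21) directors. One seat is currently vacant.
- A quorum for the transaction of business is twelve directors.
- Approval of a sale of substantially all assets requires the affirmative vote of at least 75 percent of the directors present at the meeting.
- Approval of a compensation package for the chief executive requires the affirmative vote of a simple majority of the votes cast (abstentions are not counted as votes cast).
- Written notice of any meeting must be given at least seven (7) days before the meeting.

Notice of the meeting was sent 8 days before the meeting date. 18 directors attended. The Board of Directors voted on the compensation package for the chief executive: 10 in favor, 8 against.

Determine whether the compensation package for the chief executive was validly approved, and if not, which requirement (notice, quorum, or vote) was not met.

Notice: 8 days given; 7 required (8 ≥ 7). Satisfied.
Quorum: 18 present; quorum is 12. Satisfied.
Vote: the compensation package for the chief executive requires a majority of the votes cast (18). A majority of 18 is 10, so 10 affirmative votes are needed; 10 voted in favor. Satisfied.

Valid — all requirements satisfied.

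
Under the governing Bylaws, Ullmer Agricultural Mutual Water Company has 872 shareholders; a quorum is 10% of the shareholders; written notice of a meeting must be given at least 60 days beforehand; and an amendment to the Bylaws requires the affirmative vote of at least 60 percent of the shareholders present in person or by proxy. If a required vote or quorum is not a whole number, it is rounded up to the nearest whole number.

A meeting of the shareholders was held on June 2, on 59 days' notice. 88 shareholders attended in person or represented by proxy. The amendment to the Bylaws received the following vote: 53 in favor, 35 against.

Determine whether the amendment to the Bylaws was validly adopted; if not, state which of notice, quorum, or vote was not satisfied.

Notice: 59 days given; 60 required. Not satisfied.
Quorum: 10% of 872 = 87.20, rounded up to 88; 88 present. Satisfied.
Vote: requires three-fifths of those present (88); 3/5 of 88 = 52.80, rounded up to 53, so 53 needed; 53 in favor. Satisfied.

Invalid — notice requirement not satisfied.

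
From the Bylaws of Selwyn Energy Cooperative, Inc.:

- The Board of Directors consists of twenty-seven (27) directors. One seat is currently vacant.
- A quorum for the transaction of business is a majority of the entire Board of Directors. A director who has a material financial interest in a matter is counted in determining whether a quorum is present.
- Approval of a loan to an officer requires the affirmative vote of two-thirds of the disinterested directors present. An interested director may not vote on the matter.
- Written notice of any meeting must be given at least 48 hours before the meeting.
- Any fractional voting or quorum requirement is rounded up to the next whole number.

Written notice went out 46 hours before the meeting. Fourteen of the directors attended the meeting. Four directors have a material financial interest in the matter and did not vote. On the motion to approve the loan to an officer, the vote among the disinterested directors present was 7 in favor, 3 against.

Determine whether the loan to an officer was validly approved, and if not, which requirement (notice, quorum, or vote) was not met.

Notice: 46 hours given; 48 required (46 < 48). Not satisfied.
Quorum: 14 present (interested directors count toward quorum); quorum is 14. Satisfied.
Vote: the loan to an officer requires two-thirds of the disinterested directors present (14 − 4 = 10). 2/3 of 10 = 6.67, rounded up to 7, so 7 affirmative votes are needed; 7 voted in favor. Satisfied.

Invalid — notice requirement not satisfied.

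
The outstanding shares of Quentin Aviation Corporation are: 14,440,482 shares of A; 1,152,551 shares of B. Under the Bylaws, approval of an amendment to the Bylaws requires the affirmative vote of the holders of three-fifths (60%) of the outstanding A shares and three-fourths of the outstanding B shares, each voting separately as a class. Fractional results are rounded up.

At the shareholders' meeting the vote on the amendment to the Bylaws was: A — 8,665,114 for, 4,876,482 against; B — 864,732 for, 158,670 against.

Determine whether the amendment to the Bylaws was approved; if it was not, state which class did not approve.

A: 3/5 of 14440482 = 8664289.20, rounded up to 8664290; 8,664,290 required, 8,665,114 in favor — approved.
B: 3/4 of 1152551 = 864413.25, rounded up to 864414; 864,414 required, 864,732 in favor — approved.

Approved — every class gave the required vote.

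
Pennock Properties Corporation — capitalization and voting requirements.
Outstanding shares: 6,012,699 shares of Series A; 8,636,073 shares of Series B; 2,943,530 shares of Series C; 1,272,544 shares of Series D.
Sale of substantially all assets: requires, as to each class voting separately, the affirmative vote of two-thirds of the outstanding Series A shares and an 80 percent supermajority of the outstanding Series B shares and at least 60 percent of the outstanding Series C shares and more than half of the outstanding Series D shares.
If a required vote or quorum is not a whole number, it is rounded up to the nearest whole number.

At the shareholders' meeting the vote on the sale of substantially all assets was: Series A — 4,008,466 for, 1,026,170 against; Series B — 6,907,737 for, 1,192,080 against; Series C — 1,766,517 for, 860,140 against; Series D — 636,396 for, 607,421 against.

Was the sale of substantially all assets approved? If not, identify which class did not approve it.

Not approved — the Series B shares did not give the required vote.

Series A: 2/3 of 6012699 = 4008466; 4,008,466 required, 4,008,466 in favor — approved.
Series B: 4/5 of 8636073 = 6908858.40, rounded up to 6908859; 6,908,859 required, 6,907,737 in favor — not approved.
Series C: 3/5 of 2943530 = 1766118; 1,766,118 required, 1,766,517 in favor — approved.
Series D: a majority of 1272544 is 636273; 636,273 required, 636,396 in favor — approved.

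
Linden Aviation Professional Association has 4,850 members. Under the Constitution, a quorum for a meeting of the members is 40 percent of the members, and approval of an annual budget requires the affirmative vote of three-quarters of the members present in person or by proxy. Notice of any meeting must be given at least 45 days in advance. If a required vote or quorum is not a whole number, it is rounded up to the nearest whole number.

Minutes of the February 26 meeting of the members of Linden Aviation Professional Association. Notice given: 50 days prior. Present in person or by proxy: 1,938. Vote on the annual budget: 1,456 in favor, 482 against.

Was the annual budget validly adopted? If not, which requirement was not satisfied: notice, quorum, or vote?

Invalid — quorum requirement not satisfied.

Notice: 50 days given; 45 required. Satisfied.
Quorum: 40% of 4,850 = 1,940; 1,938 present. Not satisfied.
Vote: requires three-fourths of those present (1,938); 3/4 of 1938 = 1453.50, rounded up to 1454, so 1,454 needed; 1,456 in favor. Satisfied.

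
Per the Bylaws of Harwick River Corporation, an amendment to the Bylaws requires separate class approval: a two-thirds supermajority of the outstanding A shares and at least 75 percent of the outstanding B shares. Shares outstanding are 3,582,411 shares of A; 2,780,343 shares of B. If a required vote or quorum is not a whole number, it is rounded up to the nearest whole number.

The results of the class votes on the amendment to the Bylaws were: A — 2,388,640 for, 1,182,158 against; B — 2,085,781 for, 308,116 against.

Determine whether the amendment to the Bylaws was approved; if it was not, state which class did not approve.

A: 2/3 of 3582411 = 2388274; 2,388,274 required, 2,388,640 in favor — approved.
B: 3/4 of 2780343 = 2085257.25, rounded up to 2085258; 2,085,258 required, 2,085,781 in favor — approved.

Approved — every class gave the required vote.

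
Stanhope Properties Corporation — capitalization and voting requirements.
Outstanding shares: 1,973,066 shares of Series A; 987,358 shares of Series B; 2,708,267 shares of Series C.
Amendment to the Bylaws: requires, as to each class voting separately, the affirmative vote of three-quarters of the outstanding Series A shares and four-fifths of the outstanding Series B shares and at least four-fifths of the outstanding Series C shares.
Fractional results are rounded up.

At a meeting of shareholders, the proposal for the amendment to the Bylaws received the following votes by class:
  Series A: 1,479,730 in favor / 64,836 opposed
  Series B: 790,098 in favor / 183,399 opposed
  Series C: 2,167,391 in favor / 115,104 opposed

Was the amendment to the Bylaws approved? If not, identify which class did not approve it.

Not approved — the Series A shares did not give the required vote.

Series A: 3/4 of 1973066 = 1479799.50, rounded up to 1479800; 1,479,800 required, 1,479,730 in favor — not approved.
Series B: 4/5 of 987358 = 789886.40, rounded up to 789887; 789,887 required, 790,098 in favor — approved.
Series C: 4/5 of 2708267 = 2166613.60, rounded up to 2166614; 2,166,614 required, 2,167,391 in favor — approved.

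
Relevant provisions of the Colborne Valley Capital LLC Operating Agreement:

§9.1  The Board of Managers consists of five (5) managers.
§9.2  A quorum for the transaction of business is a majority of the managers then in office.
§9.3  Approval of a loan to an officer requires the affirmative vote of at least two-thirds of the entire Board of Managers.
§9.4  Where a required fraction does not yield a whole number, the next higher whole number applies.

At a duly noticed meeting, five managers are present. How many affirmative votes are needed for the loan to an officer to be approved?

The loan to an officer requires two-thirds of the entire Board of Managers (5).
2/3 of 5 = 3.33, rounded up to 4.

4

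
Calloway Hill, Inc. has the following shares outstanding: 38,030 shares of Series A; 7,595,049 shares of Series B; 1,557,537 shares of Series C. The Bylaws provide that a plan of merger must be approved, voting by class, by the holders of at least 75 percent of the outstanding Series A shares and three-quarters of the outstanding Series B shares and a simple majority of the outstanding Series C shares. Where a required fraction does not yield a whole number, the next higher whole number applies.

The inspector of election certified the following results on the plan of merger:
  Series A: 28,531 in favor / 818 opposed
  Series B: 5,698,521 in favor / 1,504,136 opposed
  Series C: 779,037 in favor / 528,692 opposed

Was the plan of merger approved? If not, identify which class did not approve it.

Series A: 3/4 of 38030 = 28522.50, rounded up to 28523; 28,523 required, 28,531 in favor — approved.
Series B: 3/4 of 7595049 = 5696286.75, rounded up to 5696287; 5,696,287 required, 5,698,521 in favor — approved.
Series C: a majority of 1557537 is 778769; 778,769 required, 779,037 in favor — approved.

Approved — every class gave the required vote.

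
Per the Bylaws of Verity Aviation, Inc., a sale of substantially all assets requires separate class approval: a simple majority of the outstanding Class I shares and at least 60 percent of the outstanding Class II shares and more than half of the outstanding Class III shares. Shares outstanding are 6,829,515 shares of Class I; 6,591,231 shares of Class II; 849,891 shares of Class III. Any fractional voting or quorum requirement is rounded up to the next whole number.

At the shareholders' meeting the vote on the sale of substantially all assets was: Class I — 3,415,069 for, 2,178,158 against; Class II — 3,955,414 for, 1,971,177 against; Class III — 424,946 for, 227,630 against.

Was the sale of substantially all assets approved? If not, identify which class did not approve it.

Approved — every class gave the required vote.

Class I: a majority of 6829515 is 3414758; 3,414,758 required, 3,415,069 in favor — approved.
Class II: 3/5 of 6591231 = 3954738.60, rounded up to 3954739; 3,954,739 required, 3,955,414 in favor — approved.
Class III: a majority of 849891 is 424946; 424,946 required, 424,946 in favor — approved.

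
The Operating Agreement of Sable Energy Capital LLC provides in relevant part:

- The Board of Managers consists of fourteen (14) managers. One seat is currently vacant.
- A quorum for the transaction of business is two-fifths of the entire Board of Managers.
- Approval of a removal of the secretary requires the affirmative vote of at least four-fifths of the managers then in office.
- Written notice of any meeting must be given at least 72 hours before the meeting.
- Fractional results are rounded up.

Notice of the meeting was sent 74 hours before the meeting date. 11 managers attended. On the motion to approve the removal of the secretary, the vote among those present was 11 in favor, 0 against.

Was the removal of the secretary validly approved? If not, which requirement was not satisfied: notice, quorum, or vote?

Valid — all requirements satisfied.

Notice: 74 hours given; 72 required (74 ≥ 72). Satisfied.
Quorum: 11 present; quorum is 6. Satisfied.
Vote: the removal of the secretary requires four-fifths of the managers then in office (13). 4/5 of 13 = 10.40, rounded up to 11, so 11 affirmative votes are needed; 11 voted in favor. Satisfied.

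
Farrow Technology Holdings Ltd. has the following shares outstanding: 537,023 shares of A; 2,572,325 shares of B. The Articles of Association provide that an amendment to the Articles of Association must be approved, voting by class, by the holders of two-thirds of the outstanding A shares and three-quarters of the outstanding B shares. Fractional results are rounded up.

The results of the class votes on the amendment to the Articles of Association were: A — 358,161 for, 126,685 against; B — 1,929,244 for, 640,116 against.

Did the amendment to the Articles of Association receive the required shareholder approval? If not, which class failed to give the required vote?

A: 2/3 of 537023 = 358015.33, rounded up to 358016; 358,016 required, 358,161 in favor — approved.
B: 3/4 of 2572325 = 1929243.75, rounded up to 1929244; 1,929,244 required, 1,929,244 in favor — approved.

Approved — every class gave the required vote.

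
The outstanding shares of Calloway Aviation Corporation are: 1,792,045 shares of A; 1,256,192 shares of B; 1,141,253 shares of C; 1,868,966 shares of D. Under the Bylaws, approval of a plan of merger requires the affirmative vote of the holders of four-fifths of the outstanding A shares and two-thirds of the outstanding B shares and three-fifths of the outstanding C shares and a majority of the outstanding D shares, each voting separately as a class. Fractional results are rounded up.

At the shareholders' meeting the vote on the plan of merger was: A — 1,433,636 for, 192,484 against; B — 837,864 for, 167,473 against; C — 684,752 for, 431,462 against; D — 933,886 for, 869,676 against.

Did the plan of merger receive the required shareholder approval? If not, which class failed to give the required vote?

Not approved — the D shares did not give the required vote.

A: 4/5 of 1792045 = 1433636; 1,433,636 required, 1,433,636 in favor — approved.
B: 2/3 of 1256192 = 837461.33, rounded up to 837462; 837,462 required, 837,864 in favor — approved.
C: 3/5 of 1141253 = 684751.80, rounded up to 684752; 684,752 required, 684,752 in favor — approved.
D: a majority of 1868966 is 934484; 934,484 required, 933,886 in favor — not approved.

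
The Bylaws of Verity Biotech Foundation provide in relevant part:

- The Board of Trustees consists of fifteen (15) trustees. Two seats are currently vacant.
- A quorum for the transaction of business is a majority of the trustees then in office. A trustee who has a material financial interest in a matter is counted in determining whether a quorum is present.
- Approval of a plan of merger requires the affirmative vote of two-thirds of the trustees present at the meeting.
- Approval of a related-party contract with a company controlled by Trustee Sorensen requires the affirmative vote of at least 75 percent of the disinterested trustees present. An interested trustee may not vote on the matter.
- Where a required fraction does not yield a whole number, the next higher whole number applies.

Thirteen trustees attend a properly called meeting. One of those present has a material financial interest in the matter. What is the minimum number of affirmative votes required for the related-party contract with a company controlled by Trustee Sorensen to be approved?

9

The related-party contract with a company controlled by Trustee Sorensen requires three-fourths of the disinterested trustees present (13 − 1 = 12).
3/4 of 12 = 9.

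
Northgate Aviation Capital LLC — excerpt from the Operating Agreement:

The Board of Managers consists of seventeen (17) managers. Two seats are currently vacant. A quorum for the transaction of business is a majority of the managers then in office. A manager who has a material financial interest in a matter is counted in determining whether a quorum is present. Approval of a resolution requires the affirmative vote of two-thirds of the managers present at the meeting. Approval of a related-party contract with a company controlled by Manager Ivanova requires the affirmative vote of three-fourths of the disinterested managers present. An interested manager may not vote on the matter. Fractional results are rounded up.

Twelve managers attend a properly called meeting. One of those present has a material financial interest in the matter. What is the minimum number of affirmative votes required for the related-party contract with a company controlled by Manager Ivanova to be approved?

The related-party contract with a company controlled by Manager Ivanova requires three-fourths of the disinterested managers present (12 − 1 = 11).
3/4 of 11 = 8.25, rounded up to 9.

9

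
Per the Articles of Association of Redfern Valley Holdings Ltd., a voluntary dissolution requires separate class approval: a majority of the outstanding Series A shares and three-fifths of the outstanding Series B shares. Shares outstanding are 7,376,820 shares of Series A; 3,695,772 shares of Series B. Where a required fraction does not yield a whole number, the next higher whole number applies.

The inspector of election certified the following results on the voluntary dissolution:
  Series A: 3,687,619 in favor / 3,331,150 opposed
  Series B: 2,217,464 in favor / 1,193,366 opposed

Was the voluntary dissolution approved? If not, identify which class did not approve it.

Series A: a majority of 7376820 is 3688411; 3,688,411 required, 3,687,619 in favor — not approved.
Series B: 3/5 of 3695772 = 2217463.20, rounded up to 2217464; 2,217,464 required, 2,217,464 in favor — approved.

Not approved — the Series A shares did not give the required vote.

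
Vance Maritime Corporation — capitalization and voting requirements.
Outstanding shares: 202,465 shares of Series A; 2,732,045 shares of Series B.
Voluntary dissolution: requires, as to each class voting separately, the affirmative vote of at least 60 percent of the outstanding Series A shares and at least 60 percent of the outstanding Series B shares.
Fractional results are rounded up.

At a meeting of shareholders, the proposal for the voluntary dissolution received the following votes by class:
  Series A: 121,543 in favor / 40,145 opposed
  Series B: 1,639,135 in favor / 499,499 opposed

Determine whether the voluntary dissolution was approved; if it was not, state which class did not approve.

Not approved — the Series B shares did not give the required vote.

Series A: 3/5 of 202465 = 121479; 121,479 required, 121,543 in favor — approved.
Series B: 3/5 of 2732045 = 1639227; 1,639,227 required, 1,639,135 in favor — not approved.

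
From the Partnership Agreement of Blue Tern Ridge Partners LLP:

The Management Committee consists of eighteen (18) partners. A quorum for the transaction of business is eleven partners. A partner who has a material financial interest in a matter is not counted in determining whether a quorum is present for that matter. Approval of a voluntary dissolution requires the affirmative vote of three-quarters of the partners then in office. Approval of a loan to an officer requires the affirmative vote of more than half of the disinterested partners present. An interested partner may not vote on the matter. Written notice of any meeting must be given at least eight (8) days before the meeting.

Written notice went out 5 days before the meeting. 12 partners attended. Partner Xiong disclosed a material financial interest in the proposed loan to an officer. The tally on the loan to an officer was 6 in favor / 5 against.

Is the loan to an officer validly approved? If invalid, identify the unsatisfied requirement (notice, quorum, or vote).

Notice: 5 days given; 8 required (5 < 8). Not satisfied.
Quorum: 12 present, but the 1 interested partner does not count, leaving 11. Quorum is 11. Satisfied.
Vote: the loan to an officer requires a majority of the disinterested partners present (12 − 1 = 11). A majority of 11 is 6, so 6 affirmative votes are needed; 6 voted in favor. Satisfied.

Invalid — notice requirement not satisfied.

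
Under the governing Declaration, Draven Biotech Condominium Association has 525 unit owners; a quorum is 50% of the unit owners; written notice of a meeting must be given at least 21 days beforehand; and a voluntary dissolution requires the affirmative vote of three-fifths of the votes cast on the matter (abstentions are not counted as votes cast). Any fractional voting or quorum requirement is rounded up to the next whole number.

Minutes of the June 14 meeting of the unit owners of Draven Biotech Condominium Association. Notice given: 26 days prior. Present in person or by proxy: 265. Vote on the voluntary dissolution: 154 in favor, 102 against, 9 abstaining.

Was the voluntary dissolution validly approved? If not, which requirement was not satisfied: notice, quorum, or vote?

Notice: 26 days given; 21 required. Satisfied.
Quorum: 50% of 525 = 262.50, rounded up to 263; 265 present. Satisfied.
Vote: requires three-fifths of the votes cast (265 − 9 abstaining = 256); 3/5 of 256 = 153.60, rounded up to 154, so 154 needed; 154 in favor. Satisfied.

Valid — all requirements satisfied.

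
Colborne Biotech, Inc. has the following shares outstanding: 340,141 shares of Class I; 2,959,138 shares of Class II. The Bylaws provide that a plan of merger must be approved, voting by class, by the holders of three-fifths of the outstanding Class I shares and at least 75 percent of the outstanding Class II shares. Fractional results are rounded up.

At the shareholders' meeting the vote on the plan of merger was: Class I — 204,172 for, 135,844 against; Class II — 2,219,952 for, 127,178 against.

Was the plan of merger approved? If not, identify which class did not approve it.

Approved — every class gave the required vote.

Class I: 3/5 of 340141 = 204084.60, rounded up to 204085; 204,085 required, 204,172 in favor — approved.
Class II: 3/4 of 2959138 = 2219353.50, rounded up to 2219354; 2,219,354 required, 2,219,952 in favor — approved.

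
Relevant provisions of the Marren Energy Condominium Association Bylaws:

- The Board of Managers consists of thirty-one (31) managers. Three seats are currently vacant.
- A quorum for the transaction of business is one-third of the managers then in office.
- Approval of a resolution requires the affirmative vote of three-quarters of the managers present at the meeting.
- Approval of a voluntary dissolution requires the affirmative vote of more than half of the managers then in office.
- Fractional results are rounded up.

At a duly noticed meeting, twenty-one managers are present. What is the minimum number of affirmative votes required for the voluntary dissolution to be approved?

15

The voluntary dissolution requires a majority of the managers then in office (28).
A majority of 28 is 15.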